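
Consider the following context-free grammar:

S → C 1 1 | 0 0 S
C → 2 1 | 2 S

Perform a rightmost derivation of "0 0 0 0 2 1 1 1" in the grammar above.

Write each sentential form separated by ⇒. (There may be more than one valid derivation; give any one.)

S ⇒ 0 0 S ⇒ 0 0 0 0 S ⇒ 0 0 0 0 C 1 1 ⇒ 0 0 0 0 2 1 1 1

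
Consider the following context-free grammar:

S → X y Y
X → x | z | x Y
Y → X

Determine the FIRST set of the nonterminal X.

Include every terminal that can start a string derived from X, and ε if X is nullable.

We compute FIRST(X) using the standard algorithm.
FIRST(S) = {x, z}
FIRST(X) = {x, z}
FIRST(Y) = {x, z}
Therefore, FIRST(X) = {x, z}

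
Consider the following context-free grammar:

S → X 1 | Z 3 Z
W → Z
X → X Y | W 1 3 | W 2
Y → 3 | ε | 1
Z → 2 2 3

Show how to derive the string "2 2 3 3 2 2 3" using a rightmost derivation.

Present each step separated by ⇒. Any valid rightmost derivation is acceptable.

S ⇒ Z 3 Z ⇒ Z 3 2 2 3 ⇒ 2 2 3 3 2 2 3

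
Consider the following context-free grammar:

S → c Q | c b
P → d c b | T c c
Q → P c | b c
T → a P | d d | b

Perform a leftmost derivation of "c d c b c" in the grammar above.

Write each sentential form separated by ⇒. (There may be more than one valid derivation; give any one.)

S ⇒ c Q ⇒ c P c ⇒ c d c b c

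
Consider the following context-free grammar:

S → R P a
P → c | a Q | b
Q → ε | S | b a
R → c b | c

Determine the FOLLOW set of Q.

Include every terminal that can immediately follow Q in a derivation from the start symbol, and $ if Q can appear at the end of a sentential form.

We compute FOLLOW(Q) using the standard algorithm.
FOLLOW(S) starts with {$}.
FIRST(P) = {a, b, c}
FIRST(Q) = {b, c, ε}
FIRST(R) = {c}
FIRST(S) = {c}
FOLLOW(P) = {a}
FOLLOW(Q) = {a}
FOLLOW(R) = {a, b, c}
FOLLOW(S) = {$, a}
Therefore, FOLLOW(Q) = {a}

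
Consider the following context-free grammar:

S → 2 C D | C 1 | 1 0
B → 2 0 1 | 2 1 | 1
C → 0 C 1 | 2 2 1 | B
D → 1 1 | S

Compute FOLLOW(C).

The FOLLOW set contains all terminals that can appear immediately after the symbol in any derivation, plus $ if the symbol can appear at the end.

We compute FOLLOW(C) using the standard algorithm.
FOLLOW(S) starts with {$}.
FIRST(B) = {1, 2}
FIRST(C) = {0, 1, 2}
FIRST(D) = {0, 1, 2}
FIRST(S) = {0, 1, 2}
FOLLOW(B) = {0, 1, 2}
FOLLOW(C) = {0, 1, 2}
FOLLOW(D) = {$}
FOLLOW(S) = {$}
Therefore, FOLLOW(C) = {0, 1, 2}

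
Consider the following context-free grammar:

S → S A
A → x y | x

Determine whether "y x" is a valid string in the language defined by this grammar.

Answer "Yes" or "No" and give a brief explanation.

No - no valid derivation exists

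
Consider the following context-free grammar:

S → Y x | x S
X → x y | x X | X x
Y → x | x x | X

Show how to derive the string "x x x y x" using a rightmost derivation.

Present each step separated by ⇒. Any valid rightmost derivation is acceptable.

S ⇒ Y x ⇒ X x ⇒ x X x ⇒ x x X x ⇒ x x x y x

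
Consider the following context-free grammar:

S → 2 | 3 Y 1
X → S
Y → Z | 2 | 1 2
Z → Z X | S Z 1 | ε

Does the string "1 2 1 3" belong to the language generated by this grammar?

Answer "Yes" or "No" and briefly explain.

No - no valid derivation exists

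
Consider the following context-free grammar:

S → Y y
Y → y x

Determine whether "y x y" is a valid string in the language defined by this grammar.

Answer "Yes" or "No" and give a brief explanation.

Yes - a valid derivation exists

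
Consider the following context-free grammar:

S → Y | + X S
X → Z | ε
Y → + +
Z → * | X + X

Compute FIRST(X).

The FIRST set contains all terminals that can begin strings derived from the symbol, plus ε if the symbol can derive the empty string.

We compute FIRST(X) using the standard algorithm.
FIRST(S) = {+}
FIRST(X) = {*, +, ε}
FIRST(Y) = {+}
FIRST(Z) = {*, +}
Therefore, FIRST(X) = {*, +, ε}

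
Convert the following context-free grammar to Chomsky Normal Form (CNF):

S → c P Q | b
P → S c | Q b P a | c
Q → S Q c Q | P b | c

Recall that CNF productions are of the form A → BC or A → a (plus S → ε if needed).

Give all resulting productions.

TC → c; S → b; TB → b; TA → a; P → c; Q → c; S → TC X0; X0 → P Q; P → S TC; P → Q X1; X1 → TB X2; X2 → P TA; Q → S X3; X3 → Q X4; X4 → TC Q; Q → P TB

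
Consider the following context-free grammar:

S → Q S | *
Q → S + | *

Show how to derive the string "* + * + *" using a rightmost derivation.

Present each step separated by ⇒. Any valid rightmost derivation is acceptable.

S ⇒ Q S ⇒ Q Q S ⇒ Q Q * ⇒ Q S + * ⇒ Q * + * ⇒ S + * + * ⇒ * + * + *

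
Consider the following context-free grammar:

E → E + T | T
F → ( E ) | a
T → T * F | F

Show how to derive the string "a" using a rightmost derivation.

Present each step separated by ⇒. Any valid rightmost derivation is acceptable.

E ⇒ T ⇒ F ⇒ a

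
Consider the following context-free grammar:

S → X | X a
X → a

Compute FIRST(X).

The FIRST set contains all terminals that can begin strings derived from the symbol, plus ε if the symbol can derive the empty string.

We compute FIRST(X) using the standard algorithm.
FIRST(S) = {a}
FIRST(X) = {a}
Therefore, FIRST(X) = {a}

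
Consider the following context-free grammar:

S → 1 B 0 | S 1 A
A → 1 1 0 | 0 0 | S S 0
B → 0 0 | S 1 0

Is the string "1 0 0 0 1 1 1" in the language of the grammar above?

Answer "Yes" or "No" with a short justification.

No - no valid derivation exists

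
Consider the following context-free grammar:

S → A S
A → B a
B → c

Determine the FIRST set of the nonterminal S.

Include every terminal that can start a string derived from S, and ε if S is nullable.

We compute FIRST(S) using the standard algorithm.
FIRST(A) = {c}
FIRST(B) = {c}
FIRST(S) = {c}
Therefore, FIRST(S) = {c}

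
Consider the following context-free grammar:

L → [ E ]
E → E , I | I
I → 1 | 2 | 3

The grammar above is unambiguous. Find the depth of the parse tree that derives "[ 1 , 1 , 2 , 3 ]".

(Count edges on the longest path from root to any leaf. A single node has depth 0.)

6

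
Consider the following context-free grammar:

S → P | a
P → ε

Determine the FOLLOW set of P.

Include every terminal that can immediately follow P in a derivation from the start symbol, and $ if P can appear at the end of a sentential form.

We compute FOLLOW(P) using the standard algorithm.
FOLLOW(S) starts with {$}.
FIRST(P) = {ε}
FIRST(S) = {a, ε}
FOLLOW(P) = {$}
FOLLOW(S) = {$}
Therefore, FOLLOW(P) = {$}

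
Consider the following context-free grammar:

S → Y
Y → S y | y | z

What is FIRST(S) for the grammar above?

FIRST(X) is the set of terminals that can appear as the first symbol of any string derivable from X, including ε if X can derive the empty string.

We compute FIRST(S) using the standard algorithm.
FIRST(S) = {y, z}
FIRST(Y) = {y, z}
Therefore, FIRST(S) = {y, z}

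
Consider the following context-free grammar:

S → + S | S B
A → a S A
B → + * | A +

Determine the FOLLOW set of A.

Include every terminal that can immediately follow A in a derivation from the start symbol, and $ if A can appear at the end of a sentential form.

We compute FOLLOW(A) using the standard algorithm.
FOLLOW(S) starts with {$}.
FIRST(A) = {a}
FIRST(B) = {+, a}
FIRST(S) = {+}
FOLLOW(A) = {+}
FOLLOW(B) = {$, +, a}
FOLLOW(S) = {$, +, a}
Therefore, FOLLOW(A) = {+}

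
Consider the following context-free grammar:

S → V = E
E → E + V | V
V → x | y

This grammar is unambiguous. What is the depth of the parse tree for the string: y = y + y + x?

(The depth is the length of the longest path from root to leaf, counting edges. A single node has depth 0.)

5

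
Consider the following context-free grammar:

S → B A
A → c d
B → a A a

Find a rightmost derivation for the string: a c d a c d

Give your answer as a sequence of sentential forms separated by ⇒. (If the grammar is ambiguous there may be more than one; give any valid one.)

S ⇒ B A ⇒ B c d ⇒ a A a c d ⇒ a c d a c d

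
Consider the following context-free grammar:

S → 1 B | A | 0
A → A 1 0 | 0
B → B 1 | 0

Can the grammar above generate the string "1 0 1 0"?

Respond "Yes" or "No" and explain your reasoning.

No - no valid derivation exists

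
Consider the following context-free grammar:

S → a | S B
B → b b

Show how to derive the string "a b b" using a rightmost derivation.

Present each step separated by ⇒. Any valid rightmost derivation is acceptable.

S ⇒ S B ⇒ S b b ⇒ a b b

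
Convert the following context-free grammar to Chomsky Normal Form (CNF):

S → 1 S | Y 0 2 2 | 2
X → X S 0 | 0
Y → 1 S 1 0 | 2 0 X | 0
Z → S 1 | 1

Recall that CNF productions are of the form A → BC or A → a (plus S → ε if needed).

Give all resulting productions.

T1 → 1; T0 → 0; T2 → 2; S → 2; X → 0; Y → 0; Z → 1; S → T1 S; S → Y X0; X0 → T0 X1; X1 → T2 T2; X → X X2; X2 → S T0; Y → T1 X3; X3 → S X4; X4 → T1 T0; Y → T2 X5; X5 → T0 X; Z → S T1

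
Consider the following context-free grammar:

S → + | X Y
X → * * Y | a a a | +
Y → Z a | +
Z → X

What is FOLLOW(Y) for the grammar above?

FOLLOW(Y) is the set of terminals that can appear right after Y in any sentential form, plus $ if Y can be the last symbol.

We compute FOLLOW(Y) using the standard algorithm.
FOLLOW(S) starts with {$}.
FIRST(S) = {*, +, a}
FIRST(X) = {*, +, a}
FIRST(Y) = {*, +, a}
FIRST(Z) = {*, +, a}
FOLLOW(S) = {$}
FOLLOW(X) = {*, +, a}
FOLLOW(Y) = {$, *, +, a}
FOLLOW(Z) = {a}
Therefore, FOLLOW(Y) = {$, *, +, a}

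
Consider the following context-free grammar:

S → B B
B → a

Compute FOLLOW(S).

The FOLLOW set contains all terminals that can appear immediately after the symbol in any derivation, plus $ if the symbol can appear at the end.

We compute FOLLOW(S) using the standard algorithm.
FOLLOW(S) starts with {$}.
FIRST(B) = {a}
FIRST(S) = {a}
FOLLOW(B) = {$, a}
FOLLOW(S) = {$}
Therefore, FOLLOW(S) = {$}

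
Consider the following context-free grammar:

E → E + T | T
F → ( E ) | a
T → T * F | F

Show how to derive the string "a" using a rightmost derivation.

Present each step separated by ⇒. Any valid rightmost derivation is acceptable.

E ⇒ T ⇒ F ⇒ a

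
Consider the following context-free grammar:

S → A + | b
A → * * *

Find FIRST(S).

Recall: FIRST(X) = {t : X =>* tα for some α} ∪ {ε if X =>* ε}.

We compute FIRST(S) using the standard algorithm.
FIRST(A) = {*}
FIRST(S) = {*, b}
Therefore, FIRST(S) = {*, b}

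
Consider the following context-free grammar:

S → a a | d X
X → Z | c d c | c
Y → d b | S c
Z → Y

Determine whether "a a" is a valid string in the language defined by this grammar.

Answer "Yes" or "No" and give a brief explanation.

Yes - a valid derivation exists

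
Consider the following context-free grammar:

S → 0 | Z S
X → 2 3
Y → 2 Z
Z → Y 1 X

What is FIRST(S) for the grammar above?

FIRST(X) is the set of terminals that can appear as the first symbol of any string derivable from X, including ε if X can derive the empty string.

We compute FIRST(S) using the standard algorithm.
FIRST(S) = {0, 2}
FIRST(X) = {2}
FIRST(Y) = {2}
FIRST(Z) = {2}
Therefore, FIRST(S) = {0, 2}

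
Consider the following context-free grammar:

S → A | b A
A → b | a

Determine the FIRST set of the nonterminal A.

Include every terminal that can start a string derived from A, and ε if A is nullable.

We compute FIRST(A) using the standard algorithm.
FIRST(A) = {a, b}
FIRST(S) = {a, b}
Therefore, FIRST(A) = {a, b}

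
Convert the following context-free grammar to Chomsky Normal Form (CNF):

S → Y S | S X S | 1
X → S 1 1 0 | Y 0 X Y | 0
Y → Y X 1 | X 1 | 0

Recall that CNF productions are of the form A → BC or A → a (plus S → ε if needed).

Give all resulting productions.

S → 1; T1 → 1; T0 → 0; X → 0; Y → 0; S → Y S; S → S X0; X0 → X S; X → S X1; X1 → T1 X2; X2 → T1 T0; X → Y X3; X3 → T0 X4; X4 → X Y; Y → Y X5; X5 → X T1; Y → X T1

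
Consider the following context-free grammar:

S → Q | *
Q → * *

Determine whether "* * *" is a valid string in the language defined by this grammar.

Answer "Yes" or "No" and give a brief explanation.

No - no valid derivation exists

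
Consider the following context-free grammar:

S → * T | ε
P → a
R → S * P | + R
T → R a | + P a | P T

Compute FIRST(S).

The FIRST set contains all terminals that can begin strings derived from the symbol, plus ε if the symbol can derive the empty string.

We compute FIRST(S) using the standard algorithm.
FIRST(P) = {a}
FIRST(R) = {*, +}
FIRST(S) = {*, ε}
FIRST(T) = {*, +, a}
Therefore, FIRST(S) = {*, ε}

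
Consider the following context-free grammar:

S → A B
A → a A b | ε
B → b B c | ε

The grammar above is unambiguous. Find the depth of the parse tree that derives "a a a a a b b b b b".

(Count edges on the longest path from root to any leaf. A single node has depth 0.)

7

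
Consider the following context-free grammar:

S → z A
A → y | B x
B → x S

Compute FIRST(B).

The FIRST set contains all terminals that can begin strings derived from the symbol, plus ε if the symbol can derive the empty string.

We compute FIRST(B) using the standard algorithm.
FIRST(A) = {x, y}
FIRST(B) = {x}
FIRST(S) = {z}
Therefore, FIRST(B) = {x}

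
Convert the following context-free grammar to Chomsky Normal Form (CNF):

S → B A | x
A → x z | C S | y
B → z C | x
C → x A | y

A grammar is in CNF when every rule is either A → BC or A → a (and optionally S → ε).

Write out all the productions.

S → x; TX → x; TZ → z; A → y; B → x; C → y; S → B A; A → TX TZ; A → C S; B → TZ C; C → TX A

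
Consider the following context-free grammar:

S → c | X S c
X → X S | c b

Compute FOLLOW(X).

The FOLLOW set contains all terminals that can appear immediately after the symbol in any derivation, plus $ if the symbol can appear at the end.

We compute FOLLOW(X) using the standard algorithm.
FOLLOW(S) starts with {$}.
FIRST(S) = {c}
FIRST(X) = {c}
FOLLOW(S) = {$, c}
FOLLOW(X) = {c}
Therefore, FOLLOW(X) = {c}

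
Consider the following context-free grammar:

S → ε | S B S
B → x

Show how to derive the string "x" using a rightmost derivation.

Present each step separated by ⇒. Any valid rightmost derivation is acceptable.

S ⇒ S B S ⇒ S B ⇒ S x ⇒ x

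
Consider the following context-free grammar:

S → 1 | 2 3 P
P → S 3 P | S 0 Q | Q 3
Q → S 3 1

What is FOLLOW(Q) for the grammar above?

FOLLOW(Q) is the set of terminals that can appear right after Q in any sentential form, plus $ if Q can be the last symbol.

We compute FOLLOW(Q) using the standard algorithm.
FOLLOW(S) starts with {$}.
FIRST(P) = {1, 2}
FIRST(Q) = {1, 2}
FIRST(S) = {1, 2}
FOLLOW(P) = {$, 0, 3}
FOLLOW(Q) = {$, 0, 3}
FOLLOW(S) = {$, 0, 3}
Therefore, FOLLOW(Q) = {$, 0, 3}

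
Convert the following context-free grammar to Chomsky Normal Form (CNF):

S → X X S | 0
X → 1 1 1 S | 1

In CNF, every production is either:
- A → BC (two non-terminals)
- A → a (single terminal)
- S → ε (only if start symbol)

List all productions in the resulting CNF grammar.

S → 0; T1 → 1; X → 1; S → X X0; X0 → X S; X → T1 X1; X1 → T1 X2; X2 → T1 S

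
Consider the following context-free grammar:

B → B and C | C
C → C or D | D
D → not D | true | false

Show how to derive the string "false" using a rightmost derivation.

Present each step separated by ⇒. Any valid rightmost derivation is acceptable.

B ⇒ C ⇒ D ⇒ false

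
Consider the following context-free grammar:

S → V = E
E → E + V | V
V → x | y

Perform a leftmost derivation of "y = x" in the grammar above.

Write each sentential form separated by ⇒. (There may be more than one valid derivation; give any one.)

S ⇒ V = E ⇒ y = E ⇒ y = V ⇒ y = x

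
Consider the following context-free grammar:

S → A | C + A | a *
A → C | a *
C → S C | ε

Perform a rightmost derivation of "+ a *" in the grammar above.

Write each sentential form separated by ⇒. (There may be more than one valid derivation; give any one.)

S ⇒ C + A ⇒ C + a * ⇒ + a *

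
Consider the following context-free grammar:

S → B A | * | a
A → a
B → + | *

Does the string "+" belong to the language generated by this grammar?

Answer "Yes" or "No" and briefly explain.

No - no valid derivation exists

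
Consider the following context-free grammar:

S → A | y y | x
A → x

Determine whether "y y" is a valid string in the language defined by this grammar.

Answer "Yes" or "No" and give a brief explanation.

Yes - a valid derivation exists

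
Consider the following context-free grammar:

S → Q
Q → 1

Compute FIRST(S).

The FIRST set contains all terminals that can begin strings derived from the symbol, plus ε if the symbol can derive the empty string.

We compute FIRST(S) using the standard algorithm.
FIRST(Q) = {1}
FIRST(S) = {1}
Therefore, FIRST(S) = {1}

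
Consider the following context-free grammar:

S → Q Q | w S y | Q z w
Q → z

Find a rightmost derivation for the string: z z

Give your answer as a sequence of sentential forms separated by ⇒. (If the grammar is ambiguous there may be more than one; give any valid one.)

S ⇒ Q Q ⇒ Q z ⇒ z z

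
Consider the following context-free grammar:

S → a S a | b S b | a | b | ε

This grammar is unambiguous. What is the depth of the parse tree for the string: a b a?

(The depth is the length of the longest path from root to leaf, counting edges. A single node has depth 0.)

2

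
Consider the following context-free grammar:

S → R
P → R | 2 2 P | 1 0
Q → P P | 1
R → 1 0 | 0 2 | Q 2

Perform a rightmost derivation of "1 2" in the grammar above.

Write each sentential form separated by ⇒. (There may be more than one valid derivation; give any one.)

S ⇒ R ⇒ Q 2 ⇒ 1 2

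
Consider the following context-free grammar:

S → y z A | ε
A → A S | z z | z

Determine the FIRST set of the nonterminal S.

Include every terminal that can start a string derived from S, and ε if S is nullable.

We compute FIRST(S) using the standard algorithm.
FIRST(A) = {z}
FIRST(S) = {y, ε}
Therefore, FIRST(S) = {y, ε}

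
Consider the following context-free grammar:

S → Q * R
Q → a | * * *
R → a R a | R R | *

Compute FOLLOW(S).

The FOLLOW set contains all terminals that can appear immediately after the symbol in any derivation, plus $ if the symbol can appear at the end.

We compute FOLLOW(S) using the standard algorithm.
FOLLOW(S) starts with {$}.
FIRST(Q) = {*, a}
FIRST(R) = {*, a}
FIRST(S) = {*, a}
FOLLOW(Q) = {*}
FOLLOW(R) = {$, *, a}
FOLLOW(S) = {$}
Therefore, FOLLOW(S) = {$}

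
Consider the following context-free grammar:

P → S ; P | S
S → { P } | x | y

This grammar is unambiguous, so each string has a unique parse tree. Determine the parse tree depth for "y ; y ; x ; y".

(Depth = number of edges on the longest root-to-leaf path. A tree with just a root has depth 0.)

5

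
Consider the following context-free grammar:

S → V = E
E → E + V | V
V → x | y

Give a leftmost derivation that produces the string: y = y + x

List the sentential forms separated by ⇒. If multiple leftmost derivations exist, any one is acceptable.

S ⇒ V = E ⇒ y = E ⇒ y = E + V ⇒ y = V + V ⇒ y = y + V ⇒ y = y + x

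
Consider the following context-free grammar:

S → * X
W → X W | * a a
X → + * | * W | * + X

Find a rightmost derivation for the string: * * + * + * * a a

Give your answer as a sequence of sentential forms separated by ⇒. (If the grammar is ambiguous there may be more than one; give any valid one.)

S ⇒ * X ⇒ * * + X ⇒ * * + * + X ⇒ * * + * + * W ⇒ * * + * + * * a a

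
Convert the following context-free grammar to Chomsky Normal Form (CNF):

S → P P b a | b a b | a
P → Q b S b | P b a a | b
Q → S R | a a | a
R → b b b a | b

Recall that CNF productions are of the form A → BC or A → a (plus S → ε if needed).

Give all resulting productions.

TB → b; TA → a; S → a; P → b; Q → a; R → b; S → P X0; X0 → P X1; X1 → TB TA; S → TB X2; X2 → TA TB; P → Q X3; X3 → TB X4; X4 → S TB; P → P X5; X5 → TB X6; X6 → TA TA; Q → S R; Q → TA TA; R → TB X7; X7 → TB X8; X8 → TB TA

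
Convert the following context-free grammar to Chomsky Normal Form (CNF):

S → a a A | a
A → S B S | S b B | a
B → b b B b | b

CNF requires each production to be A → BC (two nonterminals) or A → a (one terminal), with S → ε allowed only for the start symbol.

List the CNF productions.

TA → a; S → a; TB → b; A → a; B → b; S → TA X0; X0 → TA A; A → S X1; X1 → B S; A → S X2; X2 → TB B; B → TB X3; X3 → TB X4; X4 → B TB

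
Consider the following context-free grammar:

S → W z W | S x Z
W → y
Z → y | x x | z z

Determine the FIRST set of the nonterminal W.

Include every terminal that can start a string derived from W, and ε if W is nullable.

We compute FIRST(W) using the standard algorithm.
FIRST(S) = {y}
FIRST(W) = {y}
FIRST(Z) = {x, y, z}
Therefore, FIRST(W) = {y}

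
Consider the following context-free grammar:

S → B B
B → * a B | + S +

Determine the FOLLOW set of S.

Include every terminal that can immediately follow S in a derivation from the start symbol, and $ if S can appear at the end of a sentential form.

We compute FOLLOW(S) using the standard algorithm.
FOLLOW(S) starts with {$}.
FIRST(B) = {*, +}
FIRST(S) = {*, +}
FOLLOW(B) = {$, *, +}
FOLLOW(S) = {$, +}
Therefore, FOLLOW(S) = {$, +}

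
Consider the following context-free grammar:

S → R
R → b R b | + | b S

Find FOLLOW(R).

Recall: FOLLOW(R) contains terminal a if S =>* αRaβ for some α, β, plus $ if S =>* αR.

We compute FOLLOW(R) using the standard algorithm.
FOLLOW(S) starts with {$}.
FIRST(R) = {+, b}
FIRST(S) = {+, b}
FOLLOW(R) = {$, b}
FOLLOW(S) = {$, b}
Therefore, FOLLOW(R) = {$, b}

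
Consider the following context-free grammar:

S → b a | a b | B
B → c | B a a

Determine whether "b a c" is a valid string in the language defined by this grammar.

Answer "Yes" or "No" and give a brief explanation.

No - no valid derivation exists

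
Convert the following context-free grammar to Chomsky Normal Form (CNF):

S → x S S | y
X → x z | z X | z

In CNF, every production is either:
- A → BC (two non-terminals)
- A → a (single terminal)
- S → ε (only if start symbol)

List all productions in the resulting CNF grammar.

TX → x; S → y; TZ → z; X → z; S → TX X0; X0 → S S; X → TX TZ; X → TZ X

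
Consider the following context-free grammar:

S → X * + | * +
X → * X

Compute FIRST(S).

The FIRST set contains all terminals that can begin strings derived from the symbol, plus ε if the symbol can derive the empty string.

We compute FIRST(S) using the standard algorithm.
FIRST(S) = {*}
FIRST(X) = {*}
Therefore, FIRST(S) = {*}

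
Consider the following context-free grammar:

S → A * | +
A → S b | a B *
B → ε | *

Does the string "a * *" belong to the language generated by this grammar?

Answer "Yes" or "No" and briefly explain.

Yes - a valid derivation exists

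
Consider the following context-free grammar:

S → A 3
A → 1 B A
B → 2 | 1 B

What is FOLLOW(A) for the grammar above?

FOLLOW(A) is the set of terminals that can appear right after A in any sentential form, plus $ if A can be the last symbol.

We compute FOLLOW(A) using the standard algorithm.
FOLLOW(S) starts with {$}.
FIRST(A) = {1}
FIRST(B) = {1, 2}
FIRST(S) = {1}
FOLLOW(A) = {3}
FOLLOW(B) = {1}
FOLLOW(S) = {$}
Therefore, FOLLOW(A) = {3}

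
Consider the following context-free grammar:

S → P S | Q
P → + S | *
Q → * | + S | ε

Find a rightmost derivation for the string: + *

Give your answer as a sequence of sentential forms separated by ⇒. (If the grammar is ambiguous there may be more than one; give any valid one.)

S ⇒ Q ⇒ + S ⇒ + Q ⇒ + *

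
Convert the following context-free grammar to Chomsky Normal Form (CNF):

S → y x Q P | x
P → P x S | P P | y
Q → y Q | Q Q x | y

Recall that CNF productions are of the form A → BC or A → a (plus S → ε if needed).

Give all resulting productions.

TY → y; TX → x; S → x; P → y; Q → y; S → TY X0; X0 → TX X1; X1 → Q P; P → P X2; X2 → TX S; P → P P; Q → TY Q; Q → Q X3; X3 → Q TX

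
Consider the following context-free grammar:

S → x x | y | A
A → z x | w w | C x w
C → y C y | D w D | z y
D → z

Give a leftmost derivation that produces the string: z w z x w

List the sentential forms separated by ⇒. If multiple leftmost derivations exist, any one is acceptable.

S ⇒ A ⇒ C x w ⇒ D w D x w ⇒ z w D x w ⇒ z w z x w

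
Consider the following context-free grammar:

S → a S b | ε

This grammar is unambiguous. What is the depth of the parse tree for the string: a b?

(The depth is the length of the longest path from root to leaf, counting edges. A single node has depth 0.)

2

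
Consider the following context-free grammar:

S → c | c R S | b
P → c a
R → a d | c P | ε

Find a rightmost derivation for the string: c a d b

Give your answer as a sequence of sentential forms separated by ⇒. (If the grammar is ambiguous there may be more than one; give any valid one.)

S ⇒ c R S ⇒ c R b ⇒ c a d b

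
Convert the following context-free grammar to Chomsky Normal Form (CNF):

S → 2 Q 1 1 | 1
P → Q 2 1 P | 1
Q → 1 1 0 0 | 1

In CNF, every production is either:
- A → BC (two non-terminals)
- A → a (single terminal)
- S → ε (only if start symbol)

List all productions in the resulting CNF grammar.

T2 → 2; T1 → 1; S → 1; P → 1; T0 → 0; Q → 1; S → T2 X0; X0 → Q X1; X1 → T1 T1; P → Q X2; X2 → T2 X3; X3 → T1 P; Q → T1 X4; X4 → T1 X5; X5 → T0 T0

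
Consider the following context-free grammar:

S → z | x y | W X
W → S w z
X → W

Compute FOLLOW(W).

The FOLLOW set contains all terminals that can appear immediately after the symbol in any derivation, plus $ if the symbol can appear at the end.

We compute FOLLOW(W) using the standard algorithm.
FOLLOW(S) starts with {$}.
FIRST(S) = {x, z}
FIRST(W) = {x, z}
FIRST(X) = {x, z}
FOLLOW(S) = {$, w}
FOLLOW(W) = {$, w, x, z}
FOLLOW(X) = {$, w}
Therefore, FOLLOW(W) = {$, w, x, z}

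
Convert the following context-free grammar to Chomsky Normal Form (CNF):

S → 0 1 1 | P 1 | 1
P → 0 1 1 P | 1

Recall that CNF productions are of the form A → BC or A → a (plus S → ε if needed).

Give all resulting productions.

T0 → 0; T1 → 1; S → 1; P → 1; S → T0 X0; X0 → T1 T1; S → P T1; P → T0 X1; X1 → T1 X2; X2 → T1 P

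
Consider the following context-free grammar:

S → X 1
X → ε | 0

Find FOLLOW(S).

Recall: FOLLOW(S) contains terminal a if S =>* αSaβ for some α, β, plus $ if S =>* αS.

We compute FOLLOW(S) using the standard algorithm.
FOLLOW(S) starts with {$}.
FIRST(S) = {0, 1}
FIRST(X) = {0, ε}
FOLLOW(S) = {$}
FOLLOW(X) = {1}
Therefore, FOLLOW(S) = {$}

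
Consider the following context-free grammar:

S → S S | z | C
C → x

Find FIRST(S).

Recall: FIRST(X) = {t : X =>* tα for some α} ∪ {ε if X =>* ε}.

We compute FIRST(S) using the standard algorithm.
FIRST(C) = {x}
FIRST(S) = {x, z}
Therefore, FIRST(S) = {x, z}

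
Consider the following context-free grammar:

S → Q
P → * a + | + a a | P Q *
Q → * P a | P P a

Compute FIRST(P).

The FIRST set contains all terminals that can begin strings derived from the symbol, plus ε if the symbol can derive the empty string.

We compute FIRST(P) using the standard algorithm.
FIRST(P) = {*, +}
FIRST(Q) = {*, +}
FIRST(S) = {*, +}
Therefore, FIRST(P) = {*, +}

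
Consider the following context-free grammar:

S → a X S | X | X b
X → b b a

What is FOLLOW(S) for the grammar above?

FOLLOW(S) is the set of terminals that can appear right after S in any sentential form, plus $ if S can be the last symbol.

We compute FOLLOW(S) using the standard algorithm.
FOLLOW(S) starts with {$}.
FIRST(S) = {a, b}
FIRST(X) = {b}
FOLLOW(S) = {$}
FOLLOW(X) = {$, a, b}
Therefore, FOLLOW(S) = {$}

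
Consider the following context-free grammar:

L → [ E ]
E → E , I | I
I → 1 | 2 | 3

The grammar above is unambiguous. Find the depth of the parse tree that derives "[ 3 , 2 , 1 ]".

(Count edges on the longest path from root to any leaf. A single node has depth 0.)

5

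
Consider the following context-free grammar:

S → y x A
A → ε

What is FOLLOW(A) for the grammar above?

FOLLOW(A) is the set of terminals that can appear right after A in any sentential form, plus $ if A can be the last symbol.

We compute FOLLOW(A) using the standard algorithm.
FOLLOW(S) starts with {$}.
FIRST(A) = {ε}
FIRST(S) = {y}
FOLLOW(A) = {$}
FOLLOW(S) = {$}
Therefore, FOLLOW(A) = {$}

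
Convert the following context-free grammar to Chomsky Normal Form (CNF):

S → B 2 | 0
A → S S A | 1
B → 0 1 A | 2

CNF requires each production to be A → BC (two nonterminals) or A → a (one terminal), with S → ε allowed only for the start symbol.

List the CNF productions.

T2 → 2; S → 0; A → 1; T0 → 0; T1 → 1; B → 2; S → B T2; A → S X0; X0 → S A; B → T0 X1; X1 → T1 A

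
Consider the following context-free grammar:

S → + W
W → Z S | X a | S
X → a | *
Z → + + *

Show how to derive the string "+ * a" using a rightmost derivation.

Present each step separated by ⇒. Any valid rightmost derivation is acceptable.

S ⇒ + W ⇒ + X a ⇒ + * a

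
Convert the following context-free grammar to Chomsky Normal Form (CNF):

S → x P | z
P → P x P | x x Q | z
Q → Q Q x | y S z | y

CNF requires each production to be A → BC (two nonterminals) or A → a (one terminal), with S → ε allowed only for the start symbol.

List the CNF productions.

TX → x; S → z; P → z; TY → y; TZ → z; Q → y; S → TX P; P → P X0; X0 → TX P; P → TX X1; X1 → TX Q; Q → Q X2; X2 → Q TX; Q → TY X3; X3 → S TZ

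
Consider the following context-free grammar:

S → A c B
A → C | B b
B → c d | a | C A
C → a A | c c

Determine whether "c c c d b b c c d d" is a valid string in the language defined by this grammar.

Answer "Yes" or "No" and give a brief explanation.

No - no valid derivation exists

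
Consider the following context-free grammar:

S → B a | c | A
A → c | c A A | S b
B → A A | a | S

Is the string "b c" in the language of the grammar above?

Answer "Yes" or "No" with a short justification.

No - no valid derivation exists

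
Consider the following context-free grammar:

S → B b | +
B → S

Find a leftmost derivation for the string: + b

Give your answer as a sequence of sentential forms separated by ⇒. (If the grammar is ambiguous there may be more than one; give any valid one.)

S ⇒ B b ⇒ S b ⇒ + b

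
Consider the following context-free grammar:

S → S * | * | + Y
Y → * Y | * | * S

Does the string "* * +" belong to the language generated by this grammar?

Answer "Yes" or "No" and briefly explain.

No - no valid derivation exists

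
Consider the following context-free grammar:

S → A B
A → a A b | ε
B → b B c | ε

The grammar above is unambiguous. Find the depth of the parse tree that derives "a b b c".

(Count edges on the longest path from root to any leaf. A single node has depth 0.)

3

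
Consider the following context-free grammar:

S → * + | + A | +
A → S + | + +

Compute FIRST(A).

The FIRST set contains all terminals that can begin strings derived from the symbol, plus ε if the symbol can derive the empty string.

We compute FIRST(A) using the standard algorithm.
FIRST(A) = {*, +}
FIRST(S) = {*, +}
Therefore, FIRST(A) = {*, +}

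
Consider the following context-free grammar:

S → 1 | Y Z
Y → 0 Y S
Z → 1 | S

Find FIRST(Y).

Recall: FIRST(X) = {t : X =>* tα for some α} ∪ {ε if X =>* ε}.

We compute FIRST(Y) using the standard algorithm.
FIRST(S) = {0, 1}
FIRST(Y) = {0}
FIRST(Z) = {0, 1}
Therefore, FIRST(Y) = {0}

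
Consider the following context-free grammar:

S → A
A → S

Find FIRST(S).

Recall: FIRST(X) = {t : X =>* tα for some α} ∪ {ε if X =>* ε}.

We compute FIRST(S) using the standard algorithm.
FIRST(A) = {}
FIRST(S) = {}
Therefore, FIRST(S) = {}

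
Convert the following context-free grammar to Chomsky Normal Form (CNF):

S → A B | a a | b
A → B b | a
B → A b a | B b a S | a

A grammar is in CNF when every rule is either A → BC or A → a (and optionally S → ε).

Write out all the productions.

TA → a; S → b; TB → b; A → a; B → a; S → A B; S → TA TA; A → B TB; B → A X0; X0 → TB TA; B → B X1; X1 → TB X2; X2 → TA S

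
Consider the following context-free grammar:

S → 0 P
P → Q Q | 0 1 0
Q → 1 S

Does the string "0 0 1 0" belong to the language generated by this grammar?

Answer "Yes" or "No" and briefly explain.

Yes - a valid derivation exists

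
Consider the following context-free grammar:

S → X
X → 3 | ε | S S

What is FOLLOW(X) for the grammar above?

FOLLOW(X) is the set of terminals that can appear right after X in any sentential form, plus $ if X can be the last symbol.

We compute FOLLOW(X) using the standard algorithm.
FOLLOW(S) starts with {$}.
FIRST(S) = {3, ε}
FIRST(X) = {3, ε}
FOLLOW(S) = {$, 3}
FOLLOW(X) = {$, 3}
Therefore, FOLLOW(X) = {$, 3}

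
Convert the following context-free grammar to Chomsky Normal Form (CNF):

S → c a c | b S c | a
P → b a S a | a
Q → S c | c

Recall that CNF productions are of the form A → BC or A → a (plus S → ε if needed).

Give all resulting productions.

TC → c; TA → a; TB → b; S → a; P → a; Q → c; S → TC X0; X0 → TA TC; S → TB X1; X1 → S TC; P → TB X2; X2 → TA X3; X3 → S TA; Q → S TC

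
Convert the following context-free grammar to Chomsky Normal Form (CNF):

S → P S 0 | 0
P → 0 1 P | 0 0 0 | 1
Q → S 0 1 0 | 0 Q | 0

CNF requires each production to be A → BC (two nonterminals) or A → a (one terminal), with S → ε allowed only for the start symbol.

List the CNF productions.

T0 → 0; S → 0; T1 → 1; P → 1; Q → 0; S → P X0; X0 → S T0; P → T0 X1; X1 → T1 P; P → T0 X2; X2 → T0 T0; Q → S X3; X3 → T0 X4; X4 → T1 T0; Q → T0 Q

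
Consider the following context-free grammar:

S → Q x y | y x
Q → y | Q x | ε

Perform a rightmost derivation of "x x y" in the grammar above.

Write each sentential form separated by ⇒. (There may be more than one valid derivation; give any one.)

S ⇒ Q x y ⇒ Q x x y ⇒ x x y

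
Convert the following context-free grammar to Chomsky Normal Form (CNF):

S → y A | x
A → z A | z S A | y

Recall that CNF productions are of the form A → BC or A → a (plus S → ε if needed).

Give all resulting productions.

TY → y; S → x; TZ → z; A → y; S → TY A; A → TZ A; A → TZ X0; X0 → S A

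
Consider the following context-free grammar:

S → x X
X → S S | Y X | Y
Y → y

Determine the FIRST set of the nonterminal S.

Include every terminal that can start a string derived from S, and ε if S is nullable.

We compute FIRST(S) using the standard algorithm.
FIRST(S) = {x}
FIRST(X) = {x, y}
FIRST(Y) = {y}
Therefore, FIRST(S) = {x}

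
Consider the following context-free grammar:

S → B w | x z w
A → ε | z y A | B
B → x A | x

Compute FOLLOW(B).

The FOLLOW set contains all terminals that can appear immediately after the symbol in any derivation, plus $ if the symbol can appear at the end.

We compute FOLLOW(B) using the standard algorithm.
FOLLOW(S) starts with {$}.
FIRST(A) = {x, z, ε}
FIRST(B) = {x}
FIRST(S) = {x}
FOLLOW(A) = {w}
FOLLOW(B) = {w}
FOLLOW(S) = {$}
Therefore, FOLLOW(B) = {w}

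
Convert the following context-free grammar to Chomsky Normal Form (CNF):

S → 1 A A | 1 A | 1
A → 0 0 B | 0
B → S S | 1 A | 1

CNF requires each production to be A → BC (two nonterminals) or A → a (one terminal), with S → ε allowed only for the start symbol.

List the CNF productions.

T1 → 1; S → 1; T0 → 0; A → 0; B → 1; S → T1 X0; X0 → A A; S → T1 A; A → T0 X1; X1 → T0 B; B → S S; B → T1 A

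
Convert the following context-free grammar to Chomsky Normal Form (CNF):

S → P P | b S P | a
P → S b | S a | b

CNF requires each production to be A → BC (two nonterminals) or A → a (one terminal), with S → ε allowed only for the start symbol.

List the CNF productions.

TB → b; S → a; TA → a; P → b; S → P P; S → TB X0; X0 → S P; P → S TB; P → S TA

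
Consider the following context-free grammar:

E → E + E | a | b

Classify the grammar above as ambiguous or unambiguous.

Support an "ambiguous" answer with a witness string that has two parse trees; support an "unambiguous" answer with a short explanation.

Ambiguous - the string 'b + a + b + b + a' has two distinct parse trees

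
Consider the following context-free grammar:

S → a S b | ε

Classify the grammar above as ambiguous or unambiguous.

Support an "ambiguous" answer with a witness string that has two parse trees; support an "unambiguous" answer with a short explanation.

Unambiguous - every string in the language has a unique parse tree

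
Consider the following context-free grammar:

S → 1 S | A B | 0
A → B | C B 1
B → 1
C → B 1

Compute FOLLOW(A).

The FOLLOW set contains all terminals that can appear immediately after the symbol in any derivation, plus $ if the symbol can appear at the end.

We compute FOLLOW(A) using the standard algorithm.
FOLLOW(S) starts with {$}.
FIRST(A) = {1}
FIRST(B) = {1}
FIRST(C) = {1}
FIRST(S) = {0, 1}
FOLLOW(A) = {1}
FOLLOW(B) = {$, 1}
FOLLOW(C) = {1}
FOLLOW(S) = {$}
Therefore, FOLLOW(A) = {1}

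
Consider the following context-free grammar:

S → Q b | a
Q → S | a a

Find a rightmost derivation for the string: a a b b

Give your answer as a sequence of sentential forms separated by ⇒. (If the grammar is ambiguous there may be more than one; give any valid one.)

S ⇒ Q b ⇒ S b ⇒ Q b b ⇒ a a b b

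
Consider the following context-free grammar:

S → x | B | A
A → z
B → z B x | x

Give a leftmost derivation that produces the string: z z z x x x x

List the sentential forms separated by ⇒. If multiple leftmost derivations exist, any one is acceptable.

S ⇒ B ⇒ z B x ⇒ z z B x x ⇒ z z z B x x x ⇒ z z z x x x x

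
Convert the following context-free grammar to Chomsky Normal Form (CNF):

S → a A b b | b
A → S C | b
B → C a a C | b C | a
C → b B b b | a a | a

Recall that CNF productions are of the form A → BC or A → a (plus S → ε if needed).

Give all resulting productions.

TA → a; TB → b; S → b; A → b; B → a; C → a; S → TA X0; X0 → A X1; X1 → TB TB; A → S C; B → C X2; X2 → TA X3; X3 → TA C; B → TB C; C → TB X4; X4 → B X5; X5 → TB TB; C → TA TA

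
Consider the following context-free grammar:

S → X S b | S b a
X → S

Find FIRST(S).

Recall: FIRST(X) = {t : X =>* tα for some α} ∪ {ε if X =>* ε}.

We compute FIRST(S) using the standard algorithm.
FIRST(S) = {}
FIRST(X) = {}
Therefore, FIRST(S) = {}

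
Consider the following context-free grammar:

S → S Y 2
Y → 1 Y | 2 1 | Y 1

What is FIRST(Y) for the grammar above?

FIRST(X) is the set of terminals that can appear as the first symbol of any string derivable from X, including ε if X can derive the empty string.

We compute FIRST(Y) using the standard algorithm.
FIRST(S) = {}
FIRST(Y) = {1, 2}
Therefore, FIRST(Y) = {1, 2}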